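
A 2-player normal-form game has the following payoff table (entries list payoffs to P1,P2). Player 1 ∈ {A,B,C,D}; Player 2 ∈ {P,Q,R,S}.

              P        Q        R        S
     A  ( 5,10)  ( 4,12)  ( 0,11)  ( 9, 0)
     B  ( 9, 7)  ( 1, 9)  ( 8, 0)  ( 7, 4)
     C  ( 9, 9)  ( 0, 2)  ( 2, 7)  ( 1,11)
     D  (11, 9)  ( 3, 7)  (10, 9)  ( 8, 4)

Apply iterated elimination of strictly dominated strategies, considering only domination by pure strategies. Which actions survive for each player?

P1 drop B (D beats it: P:11>9 Q:3>1 R:10>8 S:8>7)
P1 drop C (D beats it: P:11>9 Q:3>0 R:10>2 S:8>1)
P2 drop S (P beats it: A:10>0 D:9>4)
P1→{A,D} P2→{P,Q,R}

Survivors P1:{A,D} P2:{P,Q,R}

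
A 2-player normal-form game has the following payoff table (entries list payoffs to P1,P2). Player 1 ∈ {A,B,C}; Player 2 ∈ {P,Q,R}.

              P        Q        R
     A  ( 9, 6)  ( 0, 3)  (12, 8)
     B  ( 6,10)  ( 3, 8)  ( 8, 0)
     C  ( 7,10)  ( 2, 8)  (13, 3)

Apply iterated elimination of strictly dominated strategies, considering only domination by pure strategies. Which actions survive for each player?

P2 drop Q (P beats it: A:6>3 B:10>8 C:10>8)
P1 drop B (A beats it: P:9>6 R:12>8)
P1→{A,C} P2→{P,R}

Remaining: P1:{A,C} P2:{P,R}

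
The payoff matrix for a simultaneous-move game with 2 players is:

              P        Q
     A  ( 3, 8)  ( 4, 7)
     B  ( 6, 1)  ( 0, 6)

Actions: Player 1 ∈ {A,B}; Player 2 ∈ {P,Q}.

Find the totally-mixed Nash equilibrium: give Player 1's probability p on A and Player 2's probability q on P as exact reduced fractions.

P1 indiff ⇒ q·3+(1-q)·4 = q·6+(1-q)·0 ⇒ q(-3) = (1-q)(-4) ⇒ q = 4/7
P2 indiff ⇒ p·8+(1-p)·1 = p·7+(1-p)·6 ⇒ p(1) = (1-p)(5) ⇒ p = 5/6

p=5/6, q=4/7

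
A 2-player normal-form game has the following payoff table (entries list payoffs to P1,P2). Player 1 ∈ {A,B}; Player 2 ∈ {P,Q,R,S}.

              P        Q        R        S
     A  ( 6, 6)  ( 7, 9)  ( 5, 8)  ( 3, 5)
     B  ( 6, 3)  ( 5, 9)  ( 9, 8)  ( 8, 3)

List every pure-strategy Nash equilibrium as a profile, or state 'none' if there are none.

(A,P): not NE [P2→Q gives 9>6]
(A,Q): NE
(A,R): not NE [P1→B gives 9>5; P2→Q gives 9>8]
(A,S): not NE [P1→B gives 8>3; P2→Q gives 9>5]
(B,P): not NE [P2→Q gives 9>3]
(B,Q): not NE [P1→A gives 7>5]
(B,R): not NE [P2→Q gives 9>8]
(B,S): not NE [P2→Q gives 9>3]

NE set: (A,Q)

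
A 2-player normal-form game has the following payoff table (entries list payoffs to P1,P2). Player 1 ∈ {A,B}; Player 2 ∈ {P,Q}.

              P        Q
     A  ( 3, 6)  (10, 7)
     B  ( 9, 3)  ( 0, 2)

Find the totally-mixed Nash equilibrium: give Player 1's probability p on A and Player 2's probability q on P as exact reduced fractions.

p=1/2, q=5/8

P1 indiff ⇒ q·3+(1-q)·10 = q·9+(1-q)·0 ⇒ q(-6) = (1-q)(-10) ⇒ q = 5/8
P2 indiff ⇒ p·6+(1-p)·3 = p·7+(1-p)·2 ⇒ p(-1) = (1-p)(-1) ⇒ p = 1/2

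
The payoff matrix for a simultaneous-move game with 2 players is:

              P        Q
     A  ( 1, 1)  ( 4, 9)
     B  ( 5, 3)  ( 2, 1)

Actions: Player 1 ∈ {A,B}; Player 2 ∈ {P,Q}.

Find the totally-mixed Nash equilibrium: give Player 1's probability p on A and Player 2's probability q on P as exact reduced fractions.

(p,q) = (1/5, 1/3)

P1 indiff ⇒ q·1+(1-q)·4 = q·5+(1-q)·2 ⇒ q(-4) = (1-q)(-2) ⇒ q = 1/3
P2 indiff ⇒ p·1+(1-p)·3 = p·9+(1-p)·1 ⇒ p(-8) = (1-p)(-2) ⇒ p = 1/5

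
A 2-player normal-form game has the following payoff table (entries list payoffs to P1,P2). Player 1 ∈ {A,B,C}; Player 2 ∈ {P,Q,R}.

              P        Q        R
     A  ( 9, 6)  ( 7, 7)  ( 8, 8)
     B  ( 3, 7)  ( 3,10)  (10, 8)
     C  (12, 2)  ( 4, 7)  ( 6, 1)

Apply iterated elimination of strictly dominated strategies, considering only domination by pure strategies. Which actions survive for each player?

IESDS → P1:{A,B} P2:{Q,R}

P2 drop P (Q beats it: A:7>6 B:10>7 C:7>2)
P1 drop C (A beats it: Q:7>4 R:8>6)
P1→{A,B} P2→{Q,R}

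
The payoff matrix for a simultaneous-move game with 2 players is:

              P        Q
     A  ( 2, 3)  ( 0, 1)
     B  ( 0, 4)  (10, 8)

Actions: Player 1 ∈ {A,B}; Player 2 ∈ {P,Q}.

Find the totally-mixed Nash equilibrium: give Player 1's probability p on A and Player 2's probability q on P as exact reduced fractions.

P1 indiff ⇒ q·2+(1-q)·0 = q·0+(1-q)·10 ⇒ q(2) = (1-q)(10) ⇒ q = 5/6
P2 indiff ⇒ p·3+(1-p)·4 = p·1+(1-p)·8 ⇒ p(2) = (1-p)(4) ⇒ p = 2/3

p=2/3, q=5/6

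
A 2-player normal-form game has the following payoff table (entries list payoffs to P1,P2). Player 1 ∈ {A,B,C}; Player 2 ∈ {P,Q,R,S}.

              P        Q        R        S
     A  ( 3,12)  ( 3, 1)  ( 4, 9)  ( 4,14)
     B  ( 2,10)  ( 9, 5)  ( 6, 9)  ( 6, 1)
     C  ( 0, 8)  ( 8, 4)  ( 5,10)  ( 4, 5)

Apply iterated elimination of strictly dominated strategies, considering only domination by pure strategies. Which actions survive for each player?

P1 drop C (B beats it: P:2>0 Q:9>8 R:6>5 S:6>4)
P2 drop Q (P beats it: A:12>1 B:10>5)
P2 drop R (P beats it: A:12>9 B:10>9)
P1→{A,B} P2→{P,S}

Survivors P1:{A,B} P2:{P,S}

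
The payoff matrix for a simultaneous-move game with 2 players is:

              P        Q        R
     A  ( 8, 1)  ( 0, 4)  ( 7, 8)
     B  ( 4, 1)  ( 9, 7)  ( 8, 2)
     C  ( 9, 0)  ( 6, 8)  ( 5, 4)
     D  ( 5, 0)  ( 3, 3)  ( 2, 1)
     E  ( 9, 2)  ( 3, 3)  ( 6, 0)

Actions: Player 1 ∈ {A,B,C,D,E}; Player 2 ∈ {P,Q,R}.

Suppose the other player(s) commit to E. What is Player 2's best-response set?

u_2(P vs E) = 2
u_2(Q vs E) = 3
u_2(R vs E) = 0
max payoff 3 at {Q}

BR_2 = {Q}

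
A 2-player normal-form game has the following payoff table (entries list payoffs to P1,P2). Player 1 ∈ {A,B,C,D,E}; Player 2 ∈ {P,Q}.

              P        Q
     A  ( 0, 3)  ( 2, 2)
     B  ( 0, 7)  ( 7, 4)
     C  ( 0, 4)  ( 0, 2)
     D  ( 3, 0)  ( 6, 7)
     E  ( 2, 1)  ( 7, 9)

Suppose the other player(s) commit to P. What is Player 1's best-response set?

BR_1 = {D}

u_1(A vs P) = 0
u_1(B vs P) = 0
u_1(C vs P) = 0
u_1(D vs P) = 3
u_1(E vs P) = 2
max payoff 3 at {D}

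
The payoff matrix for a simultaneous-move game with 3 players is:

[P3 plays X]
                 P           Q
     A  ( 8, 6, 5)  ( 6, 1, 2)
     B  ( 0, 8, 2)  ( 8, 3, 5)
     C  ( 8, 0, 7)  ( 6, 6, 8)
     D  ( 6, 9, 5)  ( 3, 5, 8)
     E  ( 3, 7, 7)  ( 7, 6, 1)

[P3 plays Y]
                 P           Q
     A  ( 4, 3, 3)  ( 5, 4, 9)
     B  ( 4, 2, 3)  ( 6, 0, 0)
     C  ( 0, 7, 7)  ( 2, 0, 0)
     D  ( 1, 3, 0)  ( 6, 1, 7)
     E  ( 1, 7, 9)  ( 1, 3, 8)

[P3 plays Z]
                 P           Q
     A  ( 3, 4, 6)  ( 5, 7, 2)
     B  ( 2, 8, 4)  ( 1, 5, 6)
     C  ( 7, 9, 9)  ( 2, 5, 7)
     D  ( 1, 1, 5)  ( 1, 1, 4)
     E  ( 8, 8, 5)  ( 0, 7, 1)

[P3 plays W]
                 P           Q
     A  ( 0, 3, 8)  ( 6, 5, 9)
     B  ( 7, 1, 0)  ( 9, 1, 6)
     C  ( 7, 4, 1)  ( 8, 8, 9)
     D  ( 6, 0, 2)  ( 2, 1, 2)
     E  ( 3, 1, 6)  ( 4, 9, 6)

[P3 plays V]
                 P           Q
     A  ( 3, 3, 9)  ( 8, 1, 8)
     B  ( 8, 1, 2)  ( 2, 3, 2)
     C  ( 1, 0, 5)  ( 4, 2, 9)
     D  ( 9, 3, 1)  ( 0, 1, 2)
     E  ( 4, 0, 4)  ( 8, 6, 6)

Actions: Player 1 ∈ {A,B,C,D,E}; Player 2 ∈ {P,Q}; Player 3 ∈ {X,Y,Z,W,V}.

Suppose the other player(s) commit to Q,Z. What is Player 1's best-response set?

u_1(A vs Q,Z) = 5
u_1(B vs Q,Z) = 1
u_1(C vs Q,Z) = 2
u_1(D vs Q,Z) = 1
u_1(E vs Q,Z) = 0
max payoff 5 at {A}

argmax u_1 = {A}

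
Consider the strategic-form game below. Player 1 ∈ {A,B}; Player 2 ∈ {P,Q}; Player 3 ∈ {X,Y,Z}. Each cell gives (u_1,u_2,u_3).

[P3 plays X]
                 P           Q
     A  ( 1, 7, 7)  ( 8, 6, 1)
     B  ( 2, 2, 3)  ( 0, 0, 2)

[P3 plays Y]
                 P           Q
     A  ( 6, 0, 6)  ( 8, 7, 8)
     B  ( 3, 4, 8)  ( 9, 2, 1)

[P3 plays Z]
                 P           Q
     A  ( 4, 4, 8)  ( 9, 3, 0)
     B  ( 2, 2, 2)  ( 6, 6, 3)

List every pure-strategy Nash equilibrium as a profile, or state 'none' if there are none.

(A,P,X): not NE [P1→B gives 2>1; P3→Z gives 8>7]
(A,P,Y): not NE [P2→Q gives 7>0; P3→Z gives 8>6]
(A,P,Z): NE
(A,Q,X): not NE [P2→P gives 7>6; P3→Y gives 8>1]
(A,Q,Y): not NE [P1→B gives 9>8]
(A,Q,Z): not NE [P2→P gives 4>3; P3→Y gives 8>0]
(B,P,X): not NE [P3→Y gives 8>3]
(B,P,Y): not NE [P1→A gives 6>3]
(B,P,Z): not NE [P1→A gives 4>2; P2→Q gives 6>2; P3→Y gives 8>2]
(B,Q,X): not NE [P1→A gives 8>0; P2→P gives 2>0; P3→Z gives 3>2]
(B,Q,Y): not NE [P2→P gives 4>2; P3→Z gives 3>1]
(B,Q,Z): not NE [P1→A gives 9>6]

PSNE = {(A,P,Z)}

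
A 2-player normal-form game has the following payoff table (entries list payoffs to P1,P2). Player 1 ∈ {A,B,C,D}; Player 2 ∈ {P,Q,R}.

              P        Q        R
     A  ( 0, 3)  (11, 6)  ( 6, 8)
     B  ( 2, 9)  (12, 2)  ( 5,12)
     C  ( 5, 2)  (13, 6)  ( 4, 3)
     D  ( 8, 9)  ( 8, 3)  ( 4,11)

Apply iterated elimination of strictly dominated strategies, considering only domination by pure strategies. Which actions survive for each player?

P2 drop P (R beats it: A:8>3 B:12>9 C:3>2 D:11>9)
P1 drop D (A beats it: Q:11>8 R:6>4)
P1→{A,B,C} P2→{Q,R}

IESDS → P1:{A,B,C} P2:{Q,R}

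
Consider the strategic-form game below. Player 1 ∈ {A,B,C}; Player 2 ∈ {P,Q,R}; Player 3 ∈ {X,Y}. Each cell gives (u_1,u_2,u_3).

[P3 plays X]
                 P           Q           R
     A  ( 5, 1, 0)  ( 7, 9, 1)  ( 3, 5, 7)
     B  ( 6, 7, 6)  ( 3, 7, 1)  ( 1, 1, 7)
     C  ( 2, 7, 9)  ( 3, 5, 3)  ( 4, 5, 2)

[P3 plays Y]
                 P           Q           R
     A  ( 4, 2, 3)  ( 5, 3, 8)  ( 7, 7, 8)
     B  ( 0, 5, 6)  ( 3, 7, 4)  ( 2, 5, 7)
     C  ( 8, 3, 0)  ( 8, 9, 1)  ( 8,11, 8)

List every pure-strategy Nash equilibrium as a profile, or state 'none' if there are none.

Nash profiles: (B,P,X), (C,R,Y)

(A,P,X): not NE [P1→B gives 6>5; P2→Q gives 9>1; P3→Y gives 3>0]
(A,P,Y): not NE [P1→C gives 8>4; P2→R gives 7>2]
(A,Q,X): not NE [P3→Y gives 8>1]
(A,Q,Y): not NE [P1→C gives 8>5; P2→R gives 7>3]
(A,R,X): not NE [P1→C gives 4>3; P2→Q gives 9>5; P3→Y gives 8>7]
(A,R,Y): not NE [P1→C gives 8>7]
(B,P,X): NE
(B,P,Y): not NE [P1→C gives 8>0; P2→Q gives 7>5]
(B,Q,X): not NE [P1→A gives 7>3; P3→Y gives 4>1]
(B,Q,Y): not NE [P1→C gives 8>3]
(B,R,X): not NE [P1→C gives 4>1; P2→Q gives 7>1]
(B,R,Y): not NE [P1→C gives 8>2; P2→Q gives 7>5]
(C,P,X): not NE [P1→B gives 6>2]
(C,P,Y): not NE [P2→R gives 11>3; P3→X gives 9>0]
(C,Q,X): not NE [P1→A gives 7>3; P2→P gives 7>5]
(C,Q,Y): not NE [P2→R gives 11>9; P3→X gives 3>1]
(C,R,X): not NE [P2→P gives 7>5; P3→Y gives 8>2]
(C,R,Y): NE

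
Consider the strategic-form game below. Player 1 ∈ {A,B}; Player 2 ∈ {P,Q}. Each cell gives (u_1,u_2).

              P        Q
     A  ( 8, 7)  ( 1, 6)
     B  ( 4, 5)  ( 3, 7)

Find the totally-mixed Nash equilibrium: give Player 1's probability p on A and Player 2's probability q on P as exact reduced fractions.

P1 mixes 2/3 on A; P2 mixes 1/3 on P

P1 indiff ⇒ q·8+(1-q)·1 = q·4+(1-q)·3 ⇒ q(4) = (1-q)(2) ⇒ q = 1/3
P2 indiff ⇒ p·7+(1-p)·5 = p·6+(1-p)·7 ⇒ p(1) = (1-p)(2) ⇒ p = 2/3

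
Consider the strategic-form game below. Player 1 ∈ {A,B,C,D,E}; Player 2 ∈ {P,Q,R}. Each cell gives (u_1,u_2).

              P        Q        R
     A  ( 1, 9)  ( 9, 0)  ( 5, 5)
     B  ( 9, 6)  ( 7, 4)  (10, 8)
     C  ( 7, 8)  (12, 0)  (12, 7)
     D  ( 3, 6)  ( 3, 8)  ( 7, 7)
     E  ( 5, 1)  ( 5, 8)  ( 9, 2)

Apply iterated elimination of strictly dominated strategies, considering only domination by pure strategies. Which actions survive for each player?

P1 drop A (C beats it: P:7>1 Q:12>9 R:12>5)
P1 drop D (B beats it: P:9>3 Q:7>3 R:10>7)
P1 drop E (B beats it: P:9>5 Q:7>5 R:10>9)
P2 drop Q (P beats it: B:6>4 C:8>0)
P1→{B,C} P2→{P,R}

Remaining: P1:{B,C} P2:{P,R}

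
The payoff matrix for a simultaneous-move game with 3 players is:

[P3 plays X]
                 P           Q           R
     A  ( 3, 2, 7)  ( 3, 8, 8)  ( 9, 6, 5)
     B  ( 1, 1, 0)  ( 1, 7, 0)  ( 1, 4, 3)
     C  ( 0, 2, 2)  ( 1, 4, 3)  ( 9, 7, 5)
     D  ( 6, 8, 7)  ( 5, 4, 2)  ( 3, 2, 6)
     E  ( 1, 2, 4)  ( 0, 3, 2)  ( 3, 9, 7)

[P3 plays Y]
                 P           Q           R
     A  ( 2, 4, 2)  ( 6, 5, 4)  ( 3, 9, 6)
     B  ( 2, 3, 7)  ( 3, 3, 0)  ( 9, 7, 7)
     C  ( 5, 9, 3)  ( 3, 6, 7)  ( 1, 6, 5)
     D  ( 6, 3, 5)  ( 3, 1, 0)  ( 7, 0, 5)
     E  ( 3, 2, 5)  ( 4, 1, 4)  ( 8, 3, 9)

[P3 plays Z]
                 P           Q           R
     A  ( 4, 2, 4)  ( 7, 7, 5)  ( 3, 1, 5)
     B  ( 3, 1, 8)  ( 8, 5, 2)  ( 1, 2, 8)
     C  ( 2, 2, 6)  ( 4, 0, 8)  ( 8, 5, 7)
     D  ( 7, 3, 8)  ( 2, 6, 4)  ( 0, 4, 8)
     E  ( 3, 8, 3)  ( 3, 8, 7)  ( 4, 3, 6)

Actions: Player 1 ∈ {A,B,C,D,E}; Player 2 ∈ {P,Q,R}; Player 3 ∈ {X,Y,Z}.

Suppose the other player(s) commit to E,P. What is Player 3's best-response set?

BR_3 = {Y}

u_3(X vs E,P) = 4
u_3(Y vs E,P) = 5
u_3(Z vs E,P) = 3
max payoff 5 at {Y}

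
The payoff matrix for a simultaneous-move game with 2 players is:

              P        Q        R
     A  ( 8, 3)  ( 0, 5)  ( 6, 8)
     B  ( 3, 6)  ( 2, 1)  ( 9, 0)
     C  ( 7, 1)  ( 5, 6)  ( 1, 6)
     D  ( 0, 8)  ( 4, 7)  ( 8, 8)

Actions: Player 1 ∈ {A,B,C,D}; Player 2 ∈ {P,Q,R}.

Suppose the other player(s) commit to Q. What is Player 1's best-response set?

u_1(A vs Q) = 0
u_1(B vs Q) = 2
u_1(C vs Q) = 5
u_1(D vs Q) = 4
max payoff 5 at {C}

BR_1 = {C}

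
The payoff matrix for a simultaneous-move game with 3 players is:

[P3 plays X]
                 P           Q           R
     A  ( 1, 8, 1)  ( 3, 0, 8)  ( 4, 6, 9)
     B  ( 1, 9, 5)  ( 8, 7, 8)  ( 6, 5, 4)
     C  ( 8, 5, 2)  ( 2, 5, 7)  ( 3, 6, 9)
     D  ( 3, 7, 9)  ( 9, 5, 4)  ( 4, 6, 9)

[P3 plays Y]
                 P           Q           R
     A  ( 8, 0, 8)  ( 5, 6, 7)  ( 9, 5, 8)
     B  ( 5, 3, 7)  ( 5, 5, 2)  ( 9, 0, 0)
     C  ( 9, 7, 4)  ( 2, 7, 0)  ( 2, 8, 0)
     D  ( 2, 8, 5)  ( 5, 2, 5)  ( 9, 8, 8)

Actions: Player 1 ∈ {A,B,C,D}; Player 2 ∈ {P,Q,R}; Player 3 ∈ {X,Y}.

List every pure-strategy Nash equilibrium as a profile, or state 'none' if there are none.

(A,P,X): not NE [P1→C gives 8>1; P3→Y gives 8>1]
(A,P,Y): not NE [P1→C gives 9>8; P2→Q gives 6>0]
(A,Q,X): not NE [P1→D gives 9>3; P2→P gives 8>0]
(A,Q,Y): not NE [P3→X gives 8>7]
(A,R,X): not NE [P1→B gives 6>4; P2→P gives 8>6]
(A,R,Y): not NE [P2→Q gives 6>5; P3→X gives 9>8]
(B,P,X): not NE [P1→C gives 8>1; P3→Y gives 7>5]
(B,P,Y): not NE [P1→C gives 9>5; P2→Q gives 5>3]
(B,Q,X): not NE [P1→D gives 9>8; P2→P gives 9>7]
(B,Q,Y): not NE [P3→X gives 8>2]
(B,R,X): not NE [P2→P gives 9>5]
(B,R,Y): not NE [P2→Q gives 5>0; P3→X gives 4>0]
(C,P,X): not NE [P2→R gives 6>5; P3→Y gives 4>2]
(C,P,Y): not NE [P2→R gives 8>7]
(C,Q,X): not NE [P1→D gives 9>2; P2→R gives 6>5]
(C,Q,Y): not NE [P1→D gives 5>2; P2→R gives 8>7; P3→X gives 7>0]
(C,R,X): not NE [P1→B gives 6>3]
(C,R,Y): not NE [P1→D gives 9>2; P3→X gives 9>0]
(D,P,X): not NE [P1→C gives 8>3]
(D,P,Y): not NE [P1→C gives 9>2; P3→X gives 9>5]
(D,Q,X): not NE [P2→P gives 7>5; P3→Y gives 5>4]
(D,Q,Y): not NE [P2→R gives 8>2]
(D,R,X): not NE [P1→B gives 6>4; P2→P gives 7>6]
(D,R,Y): not NE [P3→X gives 9>8]

No pure NE.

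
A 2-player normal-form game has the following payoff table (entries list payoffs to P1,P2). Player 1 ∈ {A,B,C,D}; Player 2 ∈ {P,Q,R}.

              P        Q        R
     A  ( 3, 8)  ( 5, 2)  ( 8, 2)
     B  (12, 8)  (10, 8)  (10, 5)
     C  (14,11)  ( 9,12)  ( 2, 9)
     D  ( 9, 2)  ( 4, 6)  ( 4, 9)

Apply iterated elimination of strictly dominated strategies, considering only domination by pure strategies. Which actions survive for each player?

Survivors P1:{B,C} P2:{P,Q}

P1 drop A (B beats it: P:12>3 Q:10>5 R:10>8)
P1 drop D (B beats it: P:12>9 Q:10>4 R:10>4)
P2 drop R (P beats it: B:8>5 C:11>9)
P1→{B,C} P2→{P,Q}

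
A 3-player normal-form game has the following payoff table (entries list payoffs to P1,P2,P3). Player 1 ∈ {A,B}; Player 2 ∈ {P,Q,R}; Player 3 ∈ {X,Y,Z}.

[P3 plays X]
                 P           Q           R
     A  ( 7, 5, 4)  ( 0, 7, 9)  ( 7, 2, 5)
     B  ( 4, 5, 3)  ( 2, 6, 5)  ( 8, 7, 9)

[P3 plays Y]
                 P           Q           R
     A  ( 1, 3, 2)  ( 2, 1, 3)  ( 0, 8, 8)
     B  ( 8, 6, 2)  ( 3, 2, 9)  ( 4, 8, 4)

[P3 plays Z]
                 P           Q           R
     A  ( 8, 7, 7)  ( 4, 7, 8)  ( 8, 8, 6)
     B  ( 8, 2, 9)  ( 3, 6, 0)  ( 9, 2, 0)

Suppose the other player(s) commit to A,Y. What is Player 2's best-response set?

BR_2 = {R}

u_2(P vs A,Y) = 3
u_2(Q vs A,Y) = 1
u_2(R vs A,Y) = 8
max payoff 8 at {R}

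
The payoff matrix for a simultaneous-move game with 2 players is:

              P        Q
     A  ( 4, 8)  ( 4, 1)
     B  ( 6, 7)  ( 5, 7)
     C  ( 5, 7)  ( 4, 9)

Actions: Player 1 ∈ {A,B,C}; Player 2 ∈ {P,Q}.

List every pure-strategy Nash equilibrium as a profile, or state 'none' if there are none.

PSNE = {(B,P), (B,Q)}

(A,P): not NE [P1→B gives 6>4]
(A,Q): not NE [P1→B gives 5>4; P2→P gives 8>1]
(B,P): NE
(B,Q): NE
(C,P): not NE [P1→B gives 6>5; P2→Q gives 9>7]
(C,Q): not NE [P1→B gives 5>4]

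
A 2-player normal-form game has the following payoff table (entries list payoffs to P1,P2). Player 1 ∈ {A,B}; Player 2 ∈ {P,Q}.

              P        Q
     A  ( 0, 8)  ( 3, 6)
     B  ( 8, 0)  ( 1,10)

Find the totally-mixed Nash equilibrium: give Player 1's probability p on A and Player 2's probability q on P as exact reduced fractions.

P1 indiff ⇒ q·0+(1-q)·3 = q·8+(1-q)·1 ⇒ q(-8) = (1-q)(-2) ⇒ q = 1/5
P2 indiff ⇒ p·8+(1-p)·0 = p·6+(1-p)·10 ⇒ p(2) = (1-p)(10) ⇒ p = 5/6

(p,q) = (5/6, 1/5)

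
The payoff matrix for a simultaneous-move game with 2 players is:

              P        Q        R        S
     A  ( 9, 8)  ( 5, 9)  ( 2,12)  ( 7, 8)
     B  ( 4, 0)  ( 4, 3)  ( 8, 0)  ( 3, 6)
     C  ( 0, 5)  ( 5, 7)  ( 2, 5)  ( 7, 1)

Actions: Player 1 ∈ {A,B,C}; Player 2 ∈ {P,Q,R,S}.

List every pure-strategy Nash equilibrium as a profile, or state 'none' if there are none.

(A,P): not NE [P2→R gives 12>8]
(A,Q): not NE [P2→R gives 12>9]
(A,R): not NE [P1→B gives 8>2]
(A,S): not NE [P2→R gives 12>8]
(B,P): not NE [P1→A gives 9>4; P2→S gives 6>0]
(B,Q): not NE [P1→C gives 5>4; P2→S gives 6>3]
(B,R): not NE [P2→S gives 6>0]
(B,S): not NE [P1→C gives 7>3]
(C,P): not NE [P1→A gives 9>0; P2→Q gives 7>5]
(C,Q): NE
(C,R): not NE [P1→B gives 8>2; P2→Q gives 7>5]
(C,S): not NE [P2→Q gives 7>1]

Nash profiles: (C,Q)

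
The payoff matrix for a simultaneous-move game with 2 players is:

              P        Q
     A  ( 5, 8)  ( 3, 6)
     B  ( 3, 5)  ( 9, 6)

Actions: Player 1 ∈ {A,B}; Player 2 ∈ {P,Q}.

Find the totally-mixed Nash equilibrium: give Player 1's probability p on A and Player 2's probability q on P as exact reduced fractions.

P1 mixes 1/3 on A; P2 mixes 3/4 on P

P1 indiff ⇒ q·5+(1-q)·3 = q·3+(1-q)·9 ⇒ q(2) = (1-q)(6) ⇒ q = 3/4
P2 indiff ⇒ p·8+(1-p)·5 = p·6+(1-p)·6 ⇒ p(2) = (1-p)(1) ⇒ p = 1/3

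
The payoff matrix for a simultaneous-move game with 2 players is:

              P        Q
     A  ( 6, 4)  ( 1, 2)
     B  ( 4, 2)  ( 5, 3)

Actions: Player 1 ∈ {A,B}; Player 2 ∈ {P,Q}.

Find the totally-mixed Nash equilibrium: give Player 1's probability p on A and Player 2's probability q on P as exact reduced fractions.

P1 indiff ⇒ q·6+(1-q)·1 = q·4+(1-q)·5 ⇒ q(2) = (1-q)(4) ⇒ q = 2/3
P2 indiff ⇒ p·4+(1-p)·2 = p·2+(1-p)·3 ⇒ p(2) = (1-p)(1) ⇒ p = 1/3

P1 mixes 1/3 on A; P2 mixes 2/3 on P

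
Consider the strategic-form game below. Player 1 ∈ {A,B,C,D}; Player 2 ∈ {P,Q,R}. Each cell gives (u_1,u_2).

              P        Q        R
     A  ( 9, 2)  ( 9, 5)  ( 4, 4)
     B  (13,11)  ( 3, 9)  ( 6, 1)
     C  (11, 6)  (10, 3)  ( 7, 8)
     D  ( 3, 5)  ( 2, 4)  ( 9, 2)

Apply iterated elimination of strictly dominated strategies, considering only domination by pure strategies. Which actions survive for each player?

P1 drop A (C beats it: P:11>9 Q:10>9 R:7>4)
P2 drop Q (P beats it: B:11>9 C:6>3 D:5>4)
P1→{B,C,D} P2→{P,R}

Survivors P1:{B,C,D} P2:{P,R}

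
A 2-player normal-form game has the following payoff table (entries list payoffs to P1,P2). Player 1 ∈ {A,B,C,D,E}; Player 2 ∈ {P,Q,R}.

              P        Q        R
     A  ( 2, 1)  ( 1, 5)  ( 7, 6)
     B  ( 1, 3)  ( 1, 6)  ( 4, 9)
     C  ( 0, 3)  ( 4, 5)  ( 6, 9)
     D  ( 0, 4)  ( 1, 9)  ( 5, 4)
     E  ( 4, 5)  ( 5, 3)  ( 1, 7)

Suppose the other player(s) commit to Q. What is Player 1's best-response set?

argmax u_1 = {E}

u_1(A vs Q) = 1
u_1(B vs Q) = 1
u_1(C vs Q) = 4
u_1(D vs Q) = 1
u_1(E vs Q) = 5
max payoff 5 at {E}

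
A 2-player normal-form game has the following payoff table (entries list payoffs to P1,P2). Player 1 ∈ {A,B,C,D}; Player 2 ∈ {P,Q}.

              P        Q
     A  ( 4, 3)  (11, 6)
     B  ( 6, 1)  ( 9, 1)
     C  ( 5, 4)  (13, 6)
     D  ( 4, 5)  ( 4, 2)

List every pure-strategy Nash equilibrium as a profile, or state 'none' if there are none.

(A,P): not NE [P1→B gives 6>4; P2→Q gives 6>3]
(A,Q): not NE [P1→C gives 13>11]
(B,P): NE
(B,Q): not NE [P1→C gives 13>9]
(C,P): not NE [P1→B gives 6>5; P2→Q gives 6>4]
(C,Q): NE
(D,P): not NE [P1→B gives 6>4]
(D,Q): not NE [P1→C gives 13>4; P2→P gives 5>2]

PSNE = {(B,P), (C,Q)}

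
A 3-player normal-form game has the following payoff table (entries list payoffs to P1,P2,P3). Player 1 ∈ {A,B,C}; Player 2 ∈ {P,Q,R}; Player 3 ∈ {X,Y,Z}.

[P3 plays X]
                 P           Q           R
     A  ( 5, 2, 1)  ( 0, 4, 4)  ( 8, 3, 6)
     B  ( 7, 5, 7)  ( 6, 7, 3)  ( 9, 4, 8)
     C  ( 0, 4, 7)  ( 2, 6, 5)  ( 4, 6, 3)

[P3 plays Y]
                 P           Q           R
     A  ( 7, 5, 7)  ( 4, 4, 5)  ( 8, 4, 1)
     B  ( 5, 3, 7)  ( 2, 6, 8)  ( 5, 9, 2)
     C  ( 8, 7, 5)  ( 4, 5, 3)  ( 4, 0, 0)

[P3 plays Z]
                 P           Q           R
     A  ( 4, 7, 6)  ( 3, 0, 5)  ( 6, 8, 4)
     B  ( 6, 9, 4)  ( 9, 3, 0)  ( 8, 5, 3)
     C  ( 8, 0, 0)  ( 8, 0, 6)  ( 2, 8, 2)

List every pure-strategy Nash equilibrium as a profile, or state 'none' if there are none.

PSNE: ∅

(A,P,X): not NE [P1→B gives 7>5; P2→Q gives 4>2; P3→Y gives 7>1]
(A,P,Y): not NE [P1→C gives 8>7]
(A,P,Z): not NE [P1→C gives 8>4; P2→R gives 8>7; P3→Y gives 7>6]
(A,Q,X): not NE [P1→B gives 6>0; P3→Z gives 5>4]
(A,Q,Y): not NE [P2→P gives 5>4]
(A,Q,Z): not NE [P1→B gives 9>3; P2→R gives 8>0]
(A,R,X): not NE [P1→B gives 9>8; P2→Q gives 4>3]
(A,R,Y): not NE [P2→P gives 5>4; P3→X gives 6>1]
(A,R,Z): not NE [P1→B gives 8>6; P3→X gives 6>4]
(B,P,X): not NE [P2→Q gives 7>5]
(B,P,Y): not NE [P1→C gives 8>5; P2→R gives 9>3]
(B,P,Z): not NE [P1→C gives 8>6; P3→Y gives 7>4]
(B,Q,X): not NE [P3→Y gives 8>3]
(B,Q,Y): not NE [P1→C gives 4>2; P2→R gives 9>6]
(B,Q,Z): not NE [P2→P gives 9>3; P3→Y gives 8>0]
(B,R,X): not NE [P2→Q gives 7>4]
(B,R,Y): not NE [P1→A gives 8>5; P3→X gives 8>2]
(B,R,Z): not NE [P2→P gives 9>5; P3→X gives 8>3]
(C,P,X): not NE [P1→B gives 7>0; P2→R gives 6>4]
(C,P,Y): not NE [P3→X gives 7>5]
(C,P,Z): not NE [P2→R gives 8>0; P3→X gives 7>0]
(C,Q,X): not NE [P1→B gives 6>2; P3→Z gives 6>5]
(C,Q,Y): not NE [P2→P gives 7>5; P3→Z gives 6>3]
(C,Q,Z): not NE [P1→B gives 9>8; P2→R gives 8>0]
(C,R,X): not NE [P1→B gives 9>4]
(C,R,Y): not NE [P1→A gives 8>4; P2→P gives 7>0; P3→X gives 3>0]
(C,R,Z): not NE [P1→B gives 8>2; P3→X gives 3>2]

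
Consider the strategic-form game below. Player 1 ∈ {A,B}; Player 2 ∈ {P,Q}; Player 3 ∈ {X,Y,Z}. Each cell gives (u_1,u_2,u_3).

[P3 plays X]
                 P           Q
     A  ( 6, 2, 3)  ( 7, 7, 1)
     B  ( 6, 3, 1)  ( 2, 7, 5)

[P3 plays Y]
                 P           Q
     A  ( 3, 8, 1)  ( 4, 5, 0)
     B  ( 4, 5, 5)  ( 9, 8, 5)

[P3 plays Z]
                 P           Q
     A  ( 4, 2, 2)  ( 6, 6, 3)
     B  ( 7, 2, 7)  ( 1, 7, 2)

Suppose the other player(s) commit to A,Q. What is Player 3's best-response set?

u_3(X vs A,Q) = 1
u_3(Y vs A,Q) = 0
u_3(Z vs A,Q) = 3
max payoff 3 at {Z}

argmax u_3 = {Z}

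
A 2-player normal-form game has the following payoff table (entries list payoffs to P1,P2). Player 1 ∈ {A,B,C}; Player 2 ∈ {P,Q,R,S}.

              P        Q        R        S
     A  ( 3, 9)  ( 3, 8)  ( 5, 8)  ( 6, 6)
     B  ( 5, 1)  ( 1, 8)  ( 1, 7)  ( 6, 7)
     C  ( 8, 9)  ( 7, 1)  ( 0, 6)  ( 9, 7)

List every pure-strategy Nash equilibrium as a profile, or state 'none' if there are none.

(A,P): not NE [P1→C gives 8>3]
(A,Q): not NE [P1→C gives 7>3; P2→P gives 9>8]
(A,R): not NE [P2→P gives 9>8]
(A,S): not NE [P1→C gives 9>6; P2→P gives 9>6]
(B,P): not NE [P1→C gives 8>5; P2→Q gives 8>1]
(B,Q): not NE [P1→C gives 7>1]
(B,R): not NE [P1→A gives 5>1; P2→Q gives 8>7]
(B,S): not NE [P1→C gives 9>6; P2→Q gives 8>7]
(C,P): NE
(C,Q): not NE [P2→P gives 9>1]
(C,R): not NE [P1→A gives 5>0; P2→P gives 9>6]
(C,S): not NE [P2→P gives 9>7]

Nash profiles: (C,P)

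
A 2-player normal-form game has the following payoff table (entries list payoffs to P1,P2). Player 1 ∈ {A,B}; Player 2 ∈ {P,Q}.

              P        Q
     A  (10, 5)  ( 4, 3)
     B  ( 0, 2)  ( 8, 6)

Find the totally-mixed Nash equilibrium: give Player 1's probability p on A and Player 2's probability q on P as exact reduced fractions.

P1 indiff ⇒ q·10+(1-q)·4 = q·0+(1-q)·8 ⇒ q(10) = (1-q)(4) ⇒ q = 2/7
P2 indiff ⇒ p·5+(1-p)·2 = p·3+(1-p)·6 ⇒ p(2) = (1-p)(4) ⇒ p = 2/3

p=2/3, q=2/7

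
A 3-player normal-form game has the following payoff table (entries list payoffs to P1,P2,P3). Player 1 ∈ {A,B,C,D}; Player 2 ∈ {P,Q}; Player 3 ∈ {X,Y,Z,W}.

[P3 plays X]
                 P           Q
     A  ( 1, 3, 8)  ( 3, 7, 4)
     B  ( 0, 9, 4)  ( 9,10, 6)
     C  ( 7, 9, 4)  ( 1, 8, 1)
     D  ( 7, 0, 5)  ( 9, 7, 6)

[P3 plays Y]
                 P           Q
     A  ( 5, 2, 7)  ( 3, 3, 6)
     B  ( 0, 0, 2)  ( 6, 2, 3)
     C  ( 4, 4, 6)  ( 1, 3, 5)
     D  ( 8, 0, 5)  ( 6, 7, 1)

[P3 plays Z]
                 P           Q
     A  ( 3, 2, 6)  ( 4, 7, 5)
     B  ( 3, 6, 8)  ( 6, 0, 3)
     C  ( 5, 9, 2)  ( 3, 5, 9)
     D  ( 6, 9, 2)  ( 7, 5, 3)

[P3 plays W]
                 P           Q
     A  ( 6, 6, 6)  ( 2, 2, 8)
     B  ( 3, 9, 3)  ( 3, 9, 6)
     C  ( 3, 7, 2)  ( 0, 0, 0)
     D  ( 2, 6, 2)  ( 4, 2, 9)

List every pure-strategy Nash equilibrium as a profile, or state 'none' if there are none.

(A,P,X): not NE [P1→D gives 7>1; P2→Q gives 7>3]
(A,P,Y): not NE [P1→D gives 8>5; P2→Q gives 3>2; P3→X gives 8>7]
(A,P,Z): not NE [P1→D gives 6>3; P2→Q gives 7>2; P3→X gives 8>6]
(A,P,W): not NE [P3→X gives 8>6]
(A,Q,X): not NE [P1→D gives 9>3; P3→W gives 8>4]
(A,Q,Y): not NE [P1→D gives 6>3; P3→W gives 8>6]
(A,Q,Z): not NE [P1→D gives 7>4; P3→W gives 8>5]
(A,Q,W): not NE [P1→D gives 4>2; P2→P gives 6>2]
(B,P,X): not NE [P1→D gives 7>0; P2→Q gives 10>9; P3→Z gives 8>4]
(B,P,Y): not NE [P1→D gives 8>0; P2→Q gives 2>0; P3→Z gives 8>2]
(B,P,Z): not NE [P1→D gives 6>3]
(B,P,W): not NE [P1→A gives 6>3; P3→Z gives 8>3]
(B,Q,X): NE
(B,Q,Y): not NE [P3→W gives 6>3]
(B,Q,Z): not NE [P1→D gives 7>6; P2→P gives 6>0; P3→W gives 6>3]
(B,Q,W): not NE [P1→D gives 4>3]
(C,P,X): not NE [P3→Y gives 6>4]
(C,P,Y): not NE [P1→D gives 8>4]
(C,P,Z): not NE [P1→D gives 6>5; P3→Y gives 6>2]
(C,P,W): not NE [P1→A gives 6>3; P3→Y gives 6>2]
(C,Q,X): not NE [P1→D gives 9>1; P2→P gives 9>8; P3→Z gives 9>1]
(C,Q,Y): not NE [P1→D gives 6>1; P2→P gives 4>3; P3→Z gives 9>5]
(C,Q,Z): not NE [P1→D gives 7>3; P2→P gives 9>5]
(C,Q,W): not NE [P1→D gives 4>0; P2→P gives 7>0; P3→Z gives 9>0]
(D,P,X): not NE [P2→Q gives 7>0]
(D,P,Y): not NE [P2→Q gives 7>0]
(D,P,Z): not NE [P3→Y gives 5>2]
(D,P,W): not NE [P1→A gives 6>2; P3→Y gives 5>2]
(D,Q,X): not NE [P3→W gives 9>6]
(D,Q,Y): not NE [P3→W gives 9>1]
(D,Q,Z): not NE [P2→P gives 9>5; P3→W gives 9>3]
(D,Q,W): not NE [P2→P gives 6>2]

PSNE = {(B,Q,X)}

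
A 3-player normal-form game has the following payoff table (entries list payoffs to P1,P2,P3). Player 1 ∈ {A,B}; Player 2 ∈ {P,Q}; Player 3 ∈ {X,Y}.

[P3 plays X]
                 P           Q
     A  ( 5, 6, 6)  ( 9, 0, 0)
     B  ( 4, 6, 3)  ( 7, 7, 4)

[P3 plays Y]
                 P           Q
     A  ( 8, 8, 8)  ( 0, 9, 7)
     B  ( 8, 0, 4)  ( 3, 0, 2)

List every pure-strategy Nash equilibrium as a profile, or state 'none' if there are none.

(A,P,X): not NE [P3→Y gives 8>6]
(A,P,Y): not NE [P2→Q gives 9>8]
(A,Q,X): not NE [P2→P gives 6>0; P3→Y gives 7>0]
(A,Q,Y): not NE [P1→B gives 3>0]
(B,P,X): not NE [P1→A gives 5>4; P2→Q gives 7>6; P3→Y gives 4>3]
(B,P,Y): NE
(B,Q,X): not NE [P1→A gives 9>7]
(B,Q,Y): not NE [P3→X gives 4>2]

PSNE = {(B,P,Y)}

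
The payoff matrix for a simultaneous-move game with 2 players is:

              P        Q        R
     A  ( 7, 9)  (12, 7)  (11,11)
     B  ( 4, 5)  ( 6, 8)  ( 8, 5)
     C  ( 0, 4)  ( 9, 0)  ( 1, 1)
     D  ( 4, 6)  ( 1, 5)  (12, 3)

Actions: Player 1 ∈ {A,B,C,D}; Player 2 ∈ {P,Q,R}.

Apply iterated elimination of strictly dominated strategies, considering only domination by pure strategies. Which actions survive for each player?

Survivors P1:{A,D} P2:{P,R}

P1 drop B (A beats it: P:7>4 Q:12>6 R:11>8)
P1 drop C (A beats it: P:7>0 Q:12>9 R:11>1)
P2 drop Q (P beats it: A:9>7 D:6>5)
P1→{A,D} P2→{P,R}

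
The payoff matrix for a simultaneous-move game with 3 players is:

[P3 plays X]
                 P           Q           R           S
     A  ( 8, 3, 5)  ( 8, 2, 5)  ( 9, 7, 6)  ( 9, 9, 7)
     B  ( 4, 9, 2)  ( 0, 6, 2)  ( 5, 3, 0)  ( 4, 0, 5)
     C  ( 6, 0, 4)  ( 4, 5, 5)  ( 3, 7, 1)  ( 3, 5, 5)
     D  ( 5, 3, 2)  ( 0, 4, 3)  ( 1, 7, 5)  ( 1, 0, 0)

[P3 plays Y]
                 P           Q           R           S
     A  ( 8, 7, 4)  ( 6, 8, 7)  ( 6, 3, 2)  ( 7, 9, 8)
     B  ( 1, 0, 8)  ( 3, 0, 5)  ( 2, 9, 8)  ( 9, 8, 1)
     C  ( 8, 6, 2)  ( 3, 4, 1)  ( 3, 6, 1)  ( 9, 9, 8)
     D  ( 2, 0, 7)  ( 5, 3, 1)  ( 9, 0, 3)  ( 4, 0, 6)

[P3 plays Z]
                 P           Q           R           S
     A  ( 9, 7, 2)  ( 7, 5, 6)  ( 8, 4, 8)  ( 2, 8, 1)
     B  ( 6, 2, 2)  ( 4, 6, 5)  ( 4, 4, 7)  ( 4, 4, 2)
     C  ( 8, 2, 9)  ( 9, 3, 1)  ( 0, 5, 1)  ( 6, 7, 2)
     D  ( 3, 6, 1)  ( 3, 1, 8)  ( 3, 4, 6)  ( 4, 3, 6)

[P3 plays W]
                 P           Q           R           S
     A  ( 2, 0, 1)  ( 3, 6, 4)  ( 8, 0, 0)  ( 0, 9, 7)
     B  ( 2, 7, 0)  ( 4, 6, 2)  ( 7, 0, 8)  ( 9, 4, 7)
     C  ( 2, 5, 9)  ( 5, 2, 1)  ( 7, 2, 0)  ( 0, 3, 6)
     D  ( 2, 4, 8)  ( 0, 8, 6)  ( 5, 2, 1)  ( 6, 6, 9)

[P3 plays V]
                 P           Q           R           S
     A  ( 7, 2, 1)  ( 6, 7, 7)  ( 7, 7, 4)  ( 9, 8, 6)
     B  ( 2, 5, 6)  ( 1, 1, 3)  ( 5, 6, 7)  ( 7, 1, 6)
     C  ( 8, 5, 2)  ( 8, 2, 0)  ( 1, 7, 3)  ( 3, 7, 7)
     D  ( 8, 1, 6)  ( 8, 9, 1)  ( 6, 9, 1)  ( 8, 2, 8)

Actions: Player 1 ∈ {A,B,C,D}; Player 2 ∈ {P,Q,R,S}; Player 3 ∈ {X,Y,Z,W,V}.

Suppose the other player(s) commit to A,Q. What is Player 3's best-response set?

u_3(X vs A,Q) = 5
u_3(Y vs A,Q) = 7
u_3(Z vs A,Q) = 6
u_3(W vs A,Q) = 4
u_3(V vs A,Q) = 7
max payoff 7 at {Y,V}

BR_3 = {Y,V}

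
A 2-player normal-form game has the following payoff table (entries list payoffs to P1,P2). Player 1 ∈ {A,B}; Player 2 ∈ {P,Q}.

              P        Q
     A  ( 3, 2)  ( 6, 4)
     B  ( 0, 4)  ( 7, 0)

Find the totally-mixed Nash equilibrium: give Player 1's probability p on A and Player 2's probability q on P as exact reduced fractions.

P1 indiff ⇒ q·3+(1-q)·6 = q·0+(1-q)·7 ⇒ q(3) = (1-q)(1) ⇒ q = 1/4
P2 indiff ⇒ p·2+(1-p)·4 = p·4+(1-p)·0 ⇒ p(-2) = (1-p)(-4) ⇒ p = 2/3

p=2/3, q=1/4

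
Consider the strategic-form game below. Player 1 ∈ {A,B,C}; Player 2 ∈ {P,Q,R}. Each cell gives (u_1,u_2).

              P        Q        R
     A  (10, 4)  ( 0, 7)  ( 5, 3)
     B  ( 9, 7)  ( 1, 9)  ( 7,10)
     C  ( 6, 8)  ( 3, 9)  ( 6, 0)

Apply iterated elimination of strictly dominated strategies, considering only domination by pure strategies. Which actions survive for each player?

P2 drop P (Q beats it: A:7>4 B:9>7 C:9>8)
P1 drop A (B beats it: Q:1>0 R:7>5)
P1→{B,C} P2→{Q,R}

Survivors P1:{B,C} P2:{Q,R}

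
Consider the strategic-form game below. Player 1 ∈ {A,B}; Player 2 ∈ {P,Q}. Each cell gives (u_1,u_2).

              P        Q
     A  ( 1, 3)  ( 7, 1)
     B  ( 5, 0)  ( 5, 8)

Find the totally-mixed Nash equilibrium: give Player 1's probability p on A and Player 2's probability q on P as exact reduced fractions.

P1 indiff ⇒ q·1+(1-q)·7 = q·5+(1-q)·5 ⇒ q(-4) = (1-q)(-2) ⇒ q = 1/3
P2 indiff ⇒ p·3+(1-p)·0 = p·1+(1-p)·8 ⇒ p(2) = (1-p)(8) ⇒ p = 4/5

p=4/5, q=1/3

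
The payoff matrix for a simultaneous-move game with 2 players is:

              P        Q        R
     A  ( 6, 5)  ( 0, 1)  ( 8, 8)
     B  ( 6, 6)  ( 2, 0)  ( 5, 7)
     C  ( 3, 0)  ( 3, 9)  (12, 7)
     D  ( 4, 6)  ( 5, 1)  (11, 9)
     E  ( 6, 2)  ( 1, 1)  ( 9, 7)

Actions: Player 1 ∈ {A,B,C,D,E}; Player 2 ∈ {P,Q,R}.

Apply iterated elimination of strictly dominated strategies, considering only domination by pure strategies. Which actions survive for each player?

P2 drop P (R beats it: A:8>5 B:7>6 C:7>0 D:9>6 E:7>2)
P1 drop A (C beats it: Q:3>0 R:12>8)
P1 drop B (C beats it: Q:3>2 R:12>5)
P1 drop E (C beats it: Q:3>1 R:12>9)
P1→{C,D} P2→{Q,R}

Remaining: P1:{C,D} P2:{Q,R}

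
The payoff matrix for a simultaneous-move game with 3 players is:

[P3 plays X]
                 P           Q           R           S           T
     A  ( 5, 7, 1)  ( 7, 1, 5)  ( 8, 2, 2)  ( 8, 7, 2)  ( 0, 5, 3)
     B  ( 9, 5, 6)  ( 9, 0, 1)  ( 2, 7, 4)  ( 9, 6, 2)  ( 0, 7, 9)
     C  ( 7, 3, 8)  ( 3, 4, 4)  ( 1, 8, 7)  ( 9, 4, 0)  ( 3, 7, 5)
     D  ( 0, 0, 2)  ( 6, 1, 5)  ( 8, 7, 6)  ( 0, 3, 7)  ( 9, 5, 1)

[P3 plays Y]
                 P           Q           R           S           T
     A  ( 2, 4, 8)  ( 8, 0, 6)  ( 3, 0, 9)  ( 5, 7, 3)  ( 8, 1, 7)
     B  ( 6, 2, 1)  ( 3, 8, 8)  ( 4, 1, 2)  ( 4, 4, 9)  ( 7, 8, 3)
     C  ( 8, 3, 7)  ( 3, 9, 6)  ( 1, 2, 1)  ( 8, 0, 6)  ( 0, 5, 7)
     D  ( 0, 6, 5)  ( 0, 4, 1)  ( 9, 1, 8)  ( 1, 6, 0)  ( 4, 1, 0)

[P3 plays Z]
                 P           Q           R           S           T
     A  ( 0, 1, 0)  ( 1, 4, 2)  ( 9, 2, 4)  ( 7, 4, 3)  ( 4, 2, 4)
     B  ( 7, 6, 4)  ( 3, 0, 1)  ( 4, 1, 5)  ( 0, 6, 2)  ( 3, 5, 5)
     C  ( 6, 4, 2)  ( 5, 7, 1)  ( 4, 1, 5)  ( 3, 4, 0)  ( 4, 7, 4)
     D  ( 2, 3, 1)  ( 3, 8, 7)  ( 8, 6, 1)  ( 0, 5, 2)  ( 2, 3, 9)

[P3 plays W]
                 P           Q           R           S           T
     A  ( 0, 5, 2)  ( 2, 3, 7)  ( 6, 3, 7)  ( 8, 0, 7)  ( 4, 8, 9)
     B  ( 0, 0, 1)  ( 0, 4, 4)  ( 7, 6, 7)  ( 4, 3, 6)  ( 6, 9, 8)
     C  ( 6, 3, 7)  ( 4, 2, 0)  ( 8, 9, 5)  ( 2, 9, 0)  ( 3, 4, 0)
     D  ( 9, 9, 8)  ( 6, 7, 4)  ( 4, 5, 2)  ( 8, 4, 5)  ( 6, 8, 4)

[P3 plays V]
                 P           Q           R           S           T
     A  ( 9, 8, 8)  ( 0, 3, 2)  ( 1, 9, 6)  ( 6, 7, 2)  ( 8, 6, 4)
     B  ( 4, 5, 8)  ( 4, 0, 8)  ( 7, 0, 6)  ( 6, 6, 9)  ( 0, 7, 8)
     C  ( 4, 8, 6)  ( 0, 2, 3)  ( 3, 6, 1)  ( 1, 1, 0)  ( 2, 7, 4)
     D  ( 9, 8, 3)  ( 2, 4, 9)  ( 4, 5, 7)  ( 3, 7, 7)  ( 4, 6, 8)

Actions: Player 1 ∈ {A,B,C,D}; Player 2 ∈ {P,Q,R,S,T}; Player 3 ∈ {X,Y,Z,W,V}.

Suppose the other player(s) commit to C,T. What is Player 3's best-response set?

BR_3 = {Y}

u_3(X vs C,T) = 5
u_3(Y vs C,T) = 7
u_3(Z vs C,T) = 4
u_3(W vs C,T) = 0
u_3(V vs C,T) = 4
max payoff 7 at {Y}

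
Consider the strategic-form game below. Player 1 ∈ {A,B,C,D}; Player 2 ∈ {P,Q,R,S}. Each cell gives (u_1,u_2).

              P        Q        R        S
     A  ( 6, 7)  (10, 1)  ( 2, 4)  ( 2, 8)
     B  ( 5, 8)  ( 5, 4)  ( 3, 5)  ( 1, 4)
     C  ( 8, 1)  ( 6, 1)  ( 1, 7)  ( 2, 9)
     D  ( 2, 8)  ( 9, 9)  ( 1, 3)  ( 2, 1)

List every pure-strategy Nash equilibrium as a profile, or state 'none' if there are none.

Nash profiles: (A,S), (C,S)

(A,P): not NE [P1→C gives 8>6; P2→S gives 8>7]
(A,Q): not NE [P2→S gives 8>1]
(A,R): not NE [P1→B gives 3>2; P2→S gives 8>4]
(A,S): NE
(B,P): not NE [P1→C gives 8>5]
(B,Q): not NE [P1→A gives 10>5; P2→P gives 8>4]
(B,R): not NE [P2→P gives 8>5]
(B,S): not NE [P1→D gives 2>1; P2→P gives 8>4]
(C,P): not NE [P2→S gives 9>1]
(C,Q): not NE [P1→A gives 10>6; P2→S gives 9>1]
(C,R): not NE [P1→B gives 3>1; P2→S gives 9>7]
(C,S): NE
(D,P): not NE [P1→C gives 8>2; P2→Q gives 9>8]
(D,Q): not NE [P1→A gives 10>9]
(D,R): not NE [P1→B gives 3>1; P2→Q gives 9>3]
(D,S): not NE [P2→Q gives 9>1]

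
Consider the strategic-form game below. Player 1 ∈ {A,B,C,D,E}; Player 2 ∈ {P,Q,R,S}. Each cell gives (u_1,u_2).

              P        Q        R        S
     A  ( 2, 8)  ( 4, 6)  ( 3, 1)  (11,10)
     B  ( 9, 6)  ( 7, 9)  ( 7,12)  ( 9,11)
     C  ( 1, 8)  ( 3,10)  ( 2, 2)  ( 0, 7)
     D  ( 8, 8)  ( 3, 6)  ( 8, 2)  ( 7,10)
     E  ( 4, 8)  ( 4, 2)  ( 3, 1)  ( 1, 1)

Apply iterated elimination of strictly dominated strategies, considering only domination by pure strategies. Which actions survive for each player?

Survivors P1:{A,B,D} P2:{R,S}

P1 drop C (A beats it: P:2>1 Q:4>3 R:3>2 S:11>0)
P1 drop E (B beats it: P:9>4 Q:7>4 R:7>3 S:9>1)
P2 drop P (S beats it: A:10>8 B:11>6 D:10>8)
P2 drop Q (S beats it: A:10>6 B:11>9 D:10>6)
P1→{A,B,D} P2→{R,S}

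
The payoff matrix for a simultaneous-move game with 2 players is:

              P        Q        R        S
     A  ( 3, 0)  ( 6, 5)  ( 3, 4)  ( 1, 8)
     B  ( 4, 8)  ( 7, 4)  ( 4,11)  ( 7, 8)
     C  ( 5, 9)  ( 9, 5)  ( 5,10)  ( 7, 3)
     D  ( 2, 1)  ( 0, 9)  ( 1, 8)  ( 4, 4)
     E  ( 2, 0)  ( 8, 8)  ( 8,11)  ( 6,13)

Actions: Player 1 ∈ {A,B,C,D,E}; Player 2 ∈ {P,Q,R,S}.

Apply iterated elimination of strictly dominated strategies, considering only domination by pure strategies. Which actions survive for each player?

IESDS → P1:{B,C,E} P2:{R,S}

P1 drop A (B beats it: P:4>3 Q:7>6 R:4>3 S:7>1)
P1 drop D (B beats it: P:4>2 Q:7>0 R:4>1 S:7>4)
P2 drop P (R beats it: B:11>8 C:10>9 E:11>0)
P2 drop Q (R beats it: B:11>4 C:10>5 E:11>8)
P1→{B,C,E} P2→{R,S}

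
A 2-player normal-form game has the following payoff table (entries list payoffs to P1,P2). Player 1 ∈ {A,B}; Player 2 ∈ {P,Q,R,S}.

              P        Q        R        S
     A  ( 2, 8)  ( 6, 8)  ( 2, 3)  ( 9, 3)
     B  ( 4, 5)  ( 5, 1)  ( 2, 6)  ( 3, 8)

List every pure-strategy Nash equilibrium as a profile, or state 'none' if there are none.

(A,P): not NE [P1→B gives 4>2]
(A,Q): NE
(A,R): not NE [P2→Q gives 8>3]
(A,S): not NE [P2→Q gives 8>3]
(B,P): not NE [P2→S gives 8>5]
(B,Q): not NE [P1→A gives 6>5; P2→S gives 8>1]
(B,R): not NE [P2→S gives 8>6]
(B,S): not NE [P1→A gives 9>3]

PSNE = {(A,Q)}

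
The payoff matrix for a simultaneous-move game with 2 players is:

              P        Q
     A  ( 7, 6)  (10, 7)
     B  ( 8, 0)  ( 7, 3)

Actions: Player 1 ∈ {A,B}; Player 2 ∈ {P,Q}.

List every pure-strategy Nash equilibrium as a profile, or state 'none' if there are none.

(A,P): not NE [P1→B gives 8>7; P2→Q gives 7>6]
(A,Q): NE
(B,P): not NE [P2→Q gives 3>0]
(B,Q): not NE [P1→A gives 10>7]

Nash profiles: (A,Q)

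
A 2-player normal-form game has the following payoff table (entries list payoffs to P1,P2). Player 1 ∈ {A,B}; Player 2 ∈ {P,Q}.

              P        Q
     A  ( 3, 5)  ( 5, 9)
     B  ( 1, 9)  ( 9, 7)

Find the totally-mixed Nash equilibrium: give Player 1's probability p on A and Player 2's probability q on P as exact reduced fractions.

P1 mixes 1/3 on A; P2 mixes 2/3 on P

P1 indiff ⇒ q·3+(1-q)·5 = q·1+(1-q)·9 ⇒ q(2) = (1-q)(4) ⇒ q = 2/3
P2 indiff ⇒ p·5+(1-p)·9 = p·9+(1-p)·7 ⇒ p(-4) = (1-p)(-2) ⇒ p = 1/3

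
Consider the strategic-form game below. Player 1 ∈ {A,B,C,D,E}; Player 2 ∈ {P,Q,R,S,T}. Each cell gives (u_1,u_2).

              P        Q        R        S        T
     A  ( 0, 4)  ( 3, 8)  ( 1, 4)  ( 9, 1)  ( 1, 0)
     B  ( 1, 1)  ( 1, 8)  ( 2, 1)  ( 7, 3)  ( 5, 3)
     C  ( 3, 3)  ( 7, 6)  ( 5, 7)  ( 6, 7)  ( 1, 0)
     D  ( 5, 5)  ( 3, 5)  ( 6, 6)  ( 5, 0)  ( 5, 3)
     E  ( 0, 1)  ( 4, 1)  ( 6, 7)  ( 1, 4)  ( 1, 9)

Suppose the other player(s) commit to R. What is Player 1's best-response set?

u_1(A vs R) = 1
u_1(B vs R) = 2
u_1(C vs R) = 5
u_1(D vs R) = 6
u_1(E vs R) = 6
max payoff 6 at {D,E}

argmax u_1 = {D,E}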